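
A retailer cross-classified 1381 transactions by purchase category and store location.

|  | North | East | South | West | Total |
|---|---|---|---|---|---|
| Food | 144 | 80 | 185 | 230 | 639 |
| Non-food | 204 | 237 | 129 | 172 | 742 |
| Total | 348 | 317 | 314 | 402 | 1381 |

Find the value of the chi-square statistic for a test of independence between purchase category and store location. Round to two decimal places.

Grand total N = 1381.
Expected counts (row total × column total / N):
  Food, North: 639×348/1381 = 161.022
  Food, East: 639×317/1381 = 146.678
  Food, South: 639×314/1381 = 145.290
  Food, West: 639×402/1381 = 186.009
  Non-food, North: 742×348/1381 = 186.978
  Non-food, East: 742×317/1381 = 170.322
  Non-food, South: 742×314/1381 = 168.710
  Non-food, West: 742×402/1381 = 215.991
Contributions (O − E)²/E:
  (144 − 161.022)²/161.022 = 1.7994
  (80 − 146.678)²/146.678 = 30.3110
  (185 − 145.290)²/145.290 = 10.8534
  (230 − 186.009)²/186.009 = 10.4038
  (204 − 186.978)²/186.978 = 1.5496
  (237 − 170.322)²/170.322 = 26.1032
  (129 − 168.710)²/168.710 = 9.3467
  (172 − 215.991)²/215.991 = 8.9597
χ² = 1.7994 + 30.3110 + 10.8534 + 10.4038 + 1.5496 + 26.1032 + 9.3467 + 8.9597 = 99.33

99.33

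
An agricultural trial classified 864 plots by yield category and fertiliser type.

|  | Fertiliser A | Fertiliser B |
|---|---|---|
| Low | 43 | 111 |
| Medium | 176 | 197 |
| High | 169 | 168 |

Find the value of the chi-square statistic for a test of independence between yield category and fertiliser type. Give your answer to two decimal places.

22.48

Row totals: 154, 373, 337. Column totals: 388, 476. Grand total N = 864.
Expected counts (row total × column total / N):
  Low, Fertiliser A: 154×388/864 = 69.157
  Low, Fertiliser B: 154×476/864 = 84.843
  Medium, Fertiliser A: 373×388/864 = 167.505
  Medium, Fertiliser B: 373×476/864 = 205.495
  High, Fertiliser A: 337×388/864 = 151.338
  High, Fertiliser B: 337×476/864 = 185.662
Contributions (O − E)²/E:
  (43 − 69.157)²/69.157 = 9.8933
  (111 − 84.843)²/84.843 = 8.0642
  (176 − 167.505)²/167.505 = 0.4308
  (197 − 205.495)²/205.495 = 0.3512
  (169 − 151.338)²/151.338 = 2.0613
  (168 − 185.662)²/185.662 = 1.6802
χ² = 9.8933 + 8.0642 + 0.4308 + 0.3512 + 2.0613 + 1.6802 = 22.48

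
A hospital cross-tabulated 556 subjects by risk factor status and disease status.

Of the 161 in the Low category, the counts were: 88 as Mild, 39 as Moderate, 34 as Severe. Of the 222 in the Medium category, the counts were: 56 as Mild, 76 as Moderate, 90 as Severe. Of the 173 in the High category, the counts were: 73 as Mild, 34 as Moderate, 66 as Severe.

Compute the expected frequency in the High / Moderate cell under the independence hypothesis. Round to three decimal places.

Row total (High) = 173; column total (Moderate) = 149; grand total N = 556.
Expected count = (row total × column total) / N = 173 × 149 / 556 = 46.362.

46.362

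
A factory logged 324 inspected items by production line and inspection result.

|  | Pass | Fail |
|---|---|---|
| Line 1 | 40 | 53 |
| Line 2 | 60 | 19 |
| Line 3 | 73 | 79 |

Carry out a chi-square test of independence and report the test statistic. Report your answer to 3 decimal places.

Row totals: 93, 79, 152. Column totals: 173, 151. Grand total N = 324.
Expected counts (row total × column total / N):
  Line 1, Pass: 93×173/324 = 49.6574
  Line 1, Fail: 93×151/324 = 43.3426
  Line 2, Pass: 79×173/324 = 42.1821
  Line 2, Fail: 79×151/324 = 36.8179
  Line 3, Pass: 152×173/324 = 81.1605
  Line 3, Fail: 152×151/324 = 70.8395
Contributions (O − E)²/E:
  (40 − 49.6574)²/49.6574 = 1.8782
  (53 − 43.3426)²/43.3426 = 2.1518
  (60 − 42.1821)²/42.1821 = 7.5264
  (19 − 36.8179)²/36.8179 = 8.6229
  (73 − 81.1605)²/81.1605 = 0.8205
  (79 − 70.8395)²/70.8395 = 0.9401
χ² = 1.8782 + 2.1518 + 7.5264 + 8.6229 + 0.8205 + 0.9401 = 21.940

21.940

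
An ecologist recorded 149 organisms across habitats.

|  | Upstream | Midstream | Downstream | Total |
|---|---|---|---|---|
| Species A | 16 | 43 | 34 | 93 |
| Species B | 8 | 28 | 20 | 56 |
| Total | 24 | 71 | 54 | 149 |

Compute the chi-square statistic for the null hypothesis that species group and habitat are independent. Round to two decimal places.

0.30

Grand total N = 149.
Expected counts (row total × column total / N):
  Species A, Upstream: 93×24/149 = 14.980
  Species A, Midstream: 93×71/149 = 44.315
  Species A, Downstream: 93×54/149 = 33.705
  Species B, Upstream: 56×24/149 = 9.020
  Species B, Midstream: 56×71/149 = 26.685
  Species B, Downstream: 56×54/149 = 20.295
Contributions (O − E)²/E:
  (16 − 14.980)²/14.980 = 0.0695
  (43 − 44.315)²/44.315 = 0.0390
  (34 − 33.705)²/33.705 = 0.0026
  (8 − 9.020)²/9.020 = 0.1153
  (28 − 26.685)²/26.685 = 0.0648
  (20 − 20.295)²/20.295 = 0.0043
χ² = 0.0695 + 0.0390 + 0.0026 + 0.1153 + 0.0648 + 0.0043 = 0.30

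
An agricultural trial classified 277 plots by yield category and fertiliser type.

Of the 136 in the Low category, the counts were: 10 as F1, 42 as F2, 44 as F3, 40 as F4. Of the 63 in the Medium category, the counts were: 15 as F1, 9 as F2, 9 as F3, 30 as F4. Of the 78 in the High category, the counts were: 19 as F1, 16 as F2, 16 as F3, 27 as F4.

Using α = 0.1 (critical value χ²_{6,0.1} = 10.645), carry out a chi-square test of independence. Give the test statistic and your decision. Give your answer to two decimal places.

Row totals: 136, 63, 78. Column totals: 44, 67, 69, 97. Grand total N = 277.
Expected counts (row total × column total / N):
  Low, F1: 136×44/277 = 21.6029
  Low, F2: 136×67/277 = 32.8953
  Low, F3: 136×69/277 = 33.8773
  Low, F4: 136×97/277 = 47.6245
  Medium, F1: 63×44/277 = 10.0072
  Medium, F2: 63×67/277 = 15.2383
  Medium, F3: 63×69/277 = 15.6931
  Medium, F4: 63×97/277 = 22.0614
  High, F1: 78×44/277 = 12.3899
  High, F2: 78×67/277 = 18.8664
  High, F3: 78×69/277 = 19.4296
  High, F4: 78×97/277 = 27.3141
Contributions (O − E)²/E:
  (10 − 21.6029)²/21.6029 = 6.2319
  (42 − 32.8953)²/32.8953 = 2.5200
  (44 − 33.8773)²/33.8773 = 3.0247
  (40 − 47.6245)²/47.6245 = 1.2207
  (15 − 10.0072)²/10.0072 = 2.4910
  (9 − 15.2383)²/15.2383 = 2.5539
  (9 − 15.6931)²/15.6931 = 2.8546
  (30 − 22.0614)²/22.0614 = 2.8566
  (19 − 12.3899)²/12.3899 = 3.5265
  (16 − 18.8664)²/18.8664 = 0.4355
  (16 − 19.4296)²/19.4296 = 0.6054
  (27 − 27.3141)²/27.3141 = 0.0036
χ² = 6.2319 + 2.5200 + 3.0247 + 1.2207 + 2.4910 + 2.5539 + 2.8546 + 2.8566 + 3.5265 + 0.4355 + 0.6054 + 0.0036 = 28.32
df = (3−1)(4−1) = 6. Since 28.32 > 10.645, reject the null hypothesis of independence at α = 0.1.

28.32; reject H₀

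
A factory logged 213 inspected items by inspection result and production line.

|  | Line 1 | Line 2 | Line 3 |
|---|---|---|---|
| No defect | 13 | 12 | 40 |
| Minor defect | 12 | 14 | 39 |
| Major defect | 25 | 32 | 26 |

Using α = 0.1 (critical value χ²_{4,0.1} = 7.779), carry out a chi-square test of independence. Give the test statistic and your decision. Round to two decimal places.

Row totals: 65, 65, 83. Column totals: 50, 58, 105. Grand total N = 213.
Expected counts (row total × column total / N):
  No defect, Line 1: 65×50/213 = 15.258
  No defect, Line 2: 65×58/213 = 17.700
  No defect, Line 3: 65×105/213 = 32.042
  Minor defect, Line 1: 65×50/213 = 15.258
  Minor defect, Line 2: 65×58/213 = 17.700
  Minor defect, Line 3: 65×105/213 = 32.042
  Major defect, Line 1: 83×50/213 = 19.484
  Major defect, Line 2: 83×58/213 = 22.601
  Major defect, Line 3: 83×105/213 = 40.915
Contributions (O − E)²/E:
  (13 − 15.258)²/15.258 = 0.3342
  (12 − 17.700)²/17.700 = 1.8356
  (40 − 32.042)²/32.042 = 1.9765
  (12 − 15.258)²/15.258 = 0.6957
  (14 − 17.700)²/17.700 = 0.7734
  (39 − 32.042)²/32.042 = 1.5109
  (25 − 19.484)²/19.484 = 1.5616
  (32 − 22.601)²/22.601 = 3.9087
  (26 − 40.915)²/40.915 = 5.4371
χ² = 0.3342 + 1.8356 + 1.9765 + 0.6957 + 0.7734 + 1.5109 + 1.5616 + 3.9087 + 5.4371 = 18.03
df = (3−1)(3−1) = 4. Since 18.03 > 7.779, reject the null hypothesis of independence at α = 0.1.

18.03; reject H₀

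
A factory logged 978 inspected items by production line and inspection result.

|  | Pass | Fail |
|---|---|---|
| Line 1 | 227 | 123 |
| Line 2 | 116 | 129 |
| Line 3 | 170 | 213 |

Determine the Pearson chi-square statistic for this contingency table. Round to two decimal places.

Row totals: 350, 245, 383. Column totals: 513, 465. Grand total N = 978.
Expected counts (row total × column total / N):
  Line 1, Pass: 350×513/978 = 183.589
  Line 1, Fail: 350×465/978 = 166.411
  Line 2, Pass: 245×513/978 = 128.512
  Line 2, Fail: 245×465/978 = 116.488
  Line 3, Pass: 383×513/978 = 200.899
  Line 3, Fail: 383×465/978 = 182.101
Contributions (O − E)²/E:
  (227 − 183.589)²/183.589 = 10.2649
  (123 − 166.411)²/166.411 = 11.3245
  (116 − 128.512)²/128.512 = 1.2182
  (129 − 116.488)²/116.488 = 1.3439
  (170 − 200.899)²/200.899 = 4.7524
  (213 − 182.101)²/182.101 = 5.2430
χ² = 10.2649 + 11.3245 + 1.2182 + 1.3439 + 4.7524 + 5.2430 = 34.15

34.15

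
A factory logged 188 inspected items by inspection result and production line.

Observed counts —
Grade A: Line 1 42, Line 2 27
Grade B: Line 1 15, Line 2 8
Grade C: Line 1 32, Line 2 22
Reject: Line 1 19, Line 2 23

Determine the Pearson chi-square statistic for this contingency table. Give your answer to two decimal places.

3.53

Row totals: 69, 23, 54, 42. Column totals: 108, 80. Grand total N = 188.
Expected counts (row total × column total / N):
  Grade A, Line 1: 69×108/188 = 39.638
  Grade A, Line 2: 69×80/188 = 29.362
  Grade B, Line 1: 23×108/188 = 13.213
  Grade B, Line 2: 23×80/188 = 9.787
  Grade C, Line 1: 54×108/188 = 31.021
  Grade C, Line 2: 54×80/188 = 22.979
  Reject, Line 1: 42×108/188 = 24.128
  Reject, Line 2: 42×80/188 = 17.872
Contributions (O − E)²/E:
  (42 − 39.638)²/39.638 = 0.1407
  (27 − 29.362)²/29.362 = 0.1900
  (15 − 13.213)²/13.213 = 0.2417
  (8 − 9.787)²/9.787 = 0.3263
  (32 − 31.021)²/31.021 = 0.0309
  (22 − 22.979)²/22.979 = 0.0417
  (19 − 24.128)²/24.128 = 1.0899
  (23 − 17.872)²/17.872 = 1.4714
χ² = 0.1407 + 0.1900 + 0.2417 + 0.3263 + 0.0309 + 0.0417 + 1.0899 + 1.4714 = 3.53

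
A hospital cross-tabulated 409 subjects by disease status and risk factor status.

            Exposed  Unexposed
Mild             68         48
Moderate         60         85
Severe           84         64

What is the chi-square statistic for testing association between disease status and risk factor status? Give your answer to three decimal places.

Row totals: 116, 145, 148. Column totals: 212, 197. Grand total N = 409.
Expected counts (row total × column total / N):
  Mild, Exposed: 116×212/409 = 60.1271
  Mild, Unexposed: 116×197/409 = 55.8729
  Moderate, Exposed: 145×212/409 = 75.1589
  Moderate, Unexposed: 145×197/409 = 69.8411
  Severe, Exposed: 148×212/409 = 76.7139
  Severe, Unexposed: 148×197/409 = 71.2861
Contributions (O − E)²/E:
  (68 − 60.1271)²/60.1271 = 1.0309
  (48 − 55.8729)²/55.8729 = 1.1093
  (60 − 75.1589)²/75.1589 = 3.0574
  (85 − 69.8411)²/69.8411 = 3.2902
  (84 − 76.7139)²/76.7139 = 0.6920
  (64 − 71.2861)²/71.2861 = 0.7447
χ² = 1.0309 + 1.1093 + 3.0574 + 3.2902 + 0.6920 + 0.7447 = 9.925

9.925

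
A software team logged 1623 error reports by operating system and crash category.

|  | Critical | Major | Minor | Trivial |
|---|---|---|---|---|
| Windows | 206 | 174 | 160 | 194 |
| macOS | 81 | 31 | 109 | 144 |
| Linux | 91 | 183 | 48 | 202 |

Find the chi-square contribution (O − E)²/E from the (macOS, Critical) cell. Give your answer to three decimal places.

Row total (macOS) = 365; column total (Critical) = 378; N = 1623.
Expected count E = 365 × 378 / 1623 = 85.0092.
Contribution = (O − E)²/E = (81 − 85.0092)² / 85.0092 = 0.189.

0.189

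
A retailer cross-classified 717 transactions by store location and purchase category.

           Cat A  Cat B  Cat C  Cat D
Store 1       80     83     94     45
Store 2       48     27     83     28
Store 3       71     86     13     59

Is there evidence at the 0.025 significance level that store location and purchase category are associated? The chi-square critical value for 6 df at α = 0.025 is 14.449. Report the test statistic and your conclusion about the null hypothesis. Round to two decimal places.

Row totals: 302, 186, 229. Column totals: 199, 196, 190, 132. Grand total N = 717.
Expected counts (row total × column total / N):
  Store 1, Cat A: 302×199/717 = 83.819
  Store 1, Cat B: 302×196/717 = 82.555
  Store 1, Cat C: 302×190/717 = 80.028
  Store 1, Cat D: 302×132/717 = 55.598
  Store 2, Cat A: 186×199/717 = 51.623
  Store 2, Cat B: 186×196/717 = 50.845
  Store 2, Cat C: 186×190/717 = 49.289
  Store 2, Cat D: 186×132/717 = 34.243
  Store 3, Cat A: 229×199/717 = 63.558
  Store 3, Cat B: 229×196/717 = 62.600
  Store 3, Cat C: 229×190/717 = 60.683
  Store 3, Cat D: 229×132/717 = 42.159
Contributions (O − E)²/E:
  (80 − 83.819)²/83.819 = 0.1740
  (83 − 82.555)²/82.555 = 0.0024
  (94 − 80.028)²/80.028 = 2.4394
  (45 − 55.598)²/55.598 = 2.0202
  (48 − 51.623)²/51.623 = 0.2543
  (27 − 50.845)²/50.845 = 11.1827
  (83 − 49.289)²/49.289 = 23.0565
  (28 − 34.243)²/34.243 = 1.1382
  (71 − 63.558)²/63.558 = 0.8714
  (86 − 62.600)²/62.600 = 8.7470
  (13 − 60.683)²/60.683 = 37.4680
  (59 − 42.159)²/42.159 = 6.7274
χ² = 0.1740 + 0.0024 + 2.4394 + 2.0202 + 0.2543 + 11.1827 + 23.0565 + 1.1382 + 0.8714 + 8.7470 + 37.4680 + 6.7274 = 94.08
df = (3−1)(4−1) = 6. Since 94.08 > 14.449, reject the null hypothesis of independence at α = 0.025.

94.08; reject H₀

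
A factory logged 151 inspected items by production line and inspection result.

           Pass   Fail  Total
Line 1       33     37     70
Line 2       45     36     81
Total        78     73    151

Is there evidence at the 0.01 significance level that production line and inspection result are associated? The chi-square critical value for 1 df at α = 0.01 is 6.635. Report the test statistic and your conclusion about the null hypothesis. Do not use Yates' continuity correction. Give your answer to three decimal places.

1.064; fail to reject H₀

Grand total N = 151.
Expected counts (row total × column total / N):
  Line 1, Pass: 70×78/151 = 36.1589
  Line 1, Fail: 70×73/151 = 33.8411
  Line 2, Pass: 81×78/151 = 41.8411
  Line 2, Fail: 81×73/151 = 39.1589
Contributions (O − E)²/E:
  (33 − 36.1589)²/36.1589 = 0.2760
  (37 − 33.8411)²/33.8411 = 0.2949
  (45 − 41.8411)²/41.8411 = 0.2385
  (36 − 39.1589)²/39.1589 = 0.2548
χ² = 0.2760 + 0.2949 + 0.2385 + 0.2548 = 1.064
df = (2−1)(2−1) = 1. Since 1.064 < 6.635, fail to reject the null hypothesis of independence at α = 0.01.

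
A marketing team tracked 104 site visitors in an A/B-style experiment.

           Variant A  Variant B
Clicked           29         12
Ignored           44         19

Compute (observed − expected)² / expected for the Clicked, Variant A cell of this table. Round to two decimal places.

Row total (Clicked) = 41; column total (Variant A) = 73; N = 104.
Expected count E = 41 × 73 / 104 = 28.779.
Contribution = (O − E)²/E = (29 − 28.779)² / 28.779 = 0.00.

0.00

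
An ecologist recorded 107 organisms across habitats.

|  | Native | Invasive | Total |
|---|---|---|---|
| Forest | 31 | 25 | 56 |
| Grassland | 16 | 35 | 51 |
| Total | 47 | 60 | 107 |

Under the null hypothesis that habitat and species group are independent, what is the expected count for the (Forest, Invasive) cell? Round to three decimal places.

Row total (Forest) = 56; column total (Invasive) = 60; grand total N = 107.
Expected count = (row total × column total) / N = 56 × 60 / 107 = 31.402.

31.402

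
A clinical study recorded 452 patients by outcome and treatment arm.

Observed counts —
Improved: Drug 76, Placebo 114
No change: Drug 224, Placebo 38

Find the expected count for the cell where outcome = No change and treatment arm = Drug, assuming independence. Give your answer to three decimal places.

173.894

Row total (No change) = 262; column total (Drug) = 300; grand total N = 452.
Expected count = (row total × column total) / N = 262 × 300 / 452 = 173.894.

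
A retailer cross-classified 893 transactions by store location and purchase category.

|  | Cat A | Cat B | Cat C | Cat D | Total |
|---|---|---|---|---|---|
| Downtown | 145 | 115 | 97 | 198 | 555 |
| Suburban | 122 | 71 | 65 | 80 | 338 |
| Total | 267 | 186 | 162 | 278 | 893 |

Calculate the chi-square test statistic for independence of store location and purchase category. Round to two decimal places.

17.07

Grand total N = 893.
Expected counts (row total × column total / N):
  Downtown, Cat A: 555×267/893 = 165.941
  Downtown, Cat B: 555×186/893 = 115.599
  Downtown, Cat C: 555×162/893 = 100.683
  Downtown, Cat D: 555×278/893 = 172.777
  Suburban, Cat A: 338×267/893 = 101.059
  Suburban, Cat B: 338×186/893 = 70.401
  Suburban, Cat C: 338×162/893 = 61.317
  Suburban, Cat D: 338×278/893 = 105.223
Contributions (O − E)²/E:
  (145 − 165.941)²/165.941 = 2.6427
  (115 − 115.599)²/115.599 = 0.0031
  (97 − 100.683)²/100.683 = 0.1347
  (198 − 172.777)²/172.777 = 3.6822
  (122 − 101.059)²/101.059 = 4.3393
  (71 − 70.401)²/70.401 = 0.0051
  (65 − 61.317)²/61.317 = 0.2212
  (80 − 105.223)²/105.223 = 6.0462
χ² = 2.6427 + 0.0031 + 0.1347 + 3.6822 + 4.3393 + 0.0051 + 0.2212 + 6.0462 = 17.07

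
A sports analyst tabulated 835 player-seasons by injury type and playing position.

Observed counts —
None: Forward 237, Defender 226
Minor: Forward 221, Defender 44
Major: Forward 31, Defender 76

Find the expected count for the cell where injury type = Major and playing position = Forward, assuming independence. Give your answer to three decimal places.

Row total (Major) = 107; column total (Forward) = 489; grand total N = 835.
Expected count = (row total × column total) / N = 107 × 489 / 835 = 62.662.

62.662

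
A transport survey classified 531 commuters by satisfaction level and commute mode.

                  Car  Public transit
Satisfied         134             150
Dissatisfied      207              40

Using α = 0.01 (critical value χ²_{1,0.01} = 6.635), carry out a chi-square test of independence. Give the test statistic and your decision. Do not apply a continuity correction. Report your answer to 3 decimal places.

Row totals: 284, 247. Column totals: 341, 190. Grand total N = 531.
Expected counts (row total × column total / N):
  Satisfied, Car: 284×341/531 = 182.3804
  Satisfied, Public transit: 284×190/531 = 101.6196
  Dissatisfied, Car: 247×341/531 = 158.6196
  Dissatisfied, Public transit: 247×190/531 = 88.3804
Contributions (O − E)²/E:
  (134 − 182.3804)²/182.3804 = 12.8340
  (150 − 101.6196)²/101.6196 = 23.0336
  (207 − 158.6196)²/158.6196 = 14.7565
  (40 − 88.3804)²/88.3804 = 26.4840
χ² = 12.8340 + 23.0336 + 14.7565 + 26.4840 = 77.108
df = (2−1)(2−1) = 1. Since 77.108 > 6.635, reject the null hypothesis of independence at α = 0.01.

77.108; reject H₀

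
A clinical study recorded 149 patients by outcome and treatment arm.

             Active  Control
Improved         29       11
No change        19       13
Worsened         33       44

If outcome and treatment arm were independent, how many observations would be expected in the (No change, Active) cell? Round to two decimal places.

17.40

Row total (No change) = 32; column total (Active) = 81; grand total N = 149.
Expected count = (row total × column total) / N = 32 × 81 / 149 = 17.40.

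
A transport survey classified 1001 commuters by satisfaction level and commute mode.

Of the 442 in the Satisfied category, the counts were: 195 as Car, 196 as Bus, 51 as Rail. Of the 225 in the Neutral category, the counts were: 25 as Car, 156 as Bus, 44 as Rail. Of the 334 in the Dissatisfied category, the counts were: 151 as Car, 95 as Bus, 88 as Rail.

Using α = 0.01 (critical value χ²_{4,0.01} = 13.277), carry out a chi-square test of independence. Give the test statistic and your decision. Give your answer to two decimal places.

Row totals: 442, 225, 334. Column totals: 371, 447, 183. Grand total N = 1001.
Expected counts (row total × column total / N):
  Satisfied, Car: 442×371/1001 = 163.8182
  Satisfied, Bus: 442×447/1001 = 197.3766
  Satisfied, Rail: 442×183/1001 = 80.8052
  Neutral, Car: 225×371/1001 = 83.3916
  Neutral, Bus: 225×447/1001 = 100.4745
  Neutral, Rail: 225×183/1001 = 41.1339
  Dissatisfied, Car: 334×371/1001 = 123.7902
  Dissatisfied, Bus: 334×447/1001 = 149.1489
  Dissatisfied, Rail: 334×183/1001 = 61.0609
Contributions (O − E)²/E:
  (195 − 163.8182)²/163.8182 = 5.9353
  (196 − 197.3766)²/197.3766 = 0.0096
  (51 − 80.8052)²/80.8052 = 10.9937
  (25 − 83.3916)²/83.3916 = 40.8864
  (156 − 100.4745)²/100.4745 = 30.6852
  (44 − 41.1339)²/41.1339 = 0.1997
  (151 − 123.7902)²/123.7902 = 5.9809
  (95 − 149.1489)²/149.1489 = 19.6589
  (88 − 61.0609)²/61.0609 = 11.8851
χ² = 5.9353 + 0.0096 + 10.9937 + 40.8864 + 30.6852 + 0.1997 + 5.9809 + 19.6589 + 11.8851 = 126.23
df = (3−1)(3−1) = 4. Since 126.23 > 13.277, reject the null hypothesis of independence at α = 0.01.

126.23; reject H₀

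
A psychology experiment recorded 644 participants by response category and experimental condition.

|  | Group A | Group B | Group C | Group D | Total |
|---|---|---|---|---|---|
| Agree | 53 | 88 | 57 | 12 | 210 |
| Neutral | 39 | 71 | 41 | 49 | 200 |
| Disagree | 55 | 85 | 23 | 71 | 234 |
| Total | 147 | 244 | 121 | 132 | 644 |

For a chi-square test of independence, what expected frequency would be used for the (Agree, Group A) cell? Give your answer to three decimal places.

47.935

Row total (Agree) = 210; column total (Group A) = 147; grand total N = 644.
Expected count = (row total × column total) / N = 210 × 147 / 644 = 47.935.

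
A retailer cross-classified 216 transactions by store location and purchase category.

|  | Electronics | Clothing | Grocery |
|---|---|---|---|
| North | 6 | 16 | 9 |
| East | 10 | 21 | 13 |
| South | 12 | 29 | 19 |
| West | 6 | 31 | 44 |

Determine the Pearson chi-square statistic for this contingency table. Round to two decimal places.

14.65

Row totals: 31, 44, 60, 81. Column totals: 34, 97, 85. Grand total N = 216.
Expected counts (row total × column total / N):
  North, Electronics: 31×34/216 = 4.880
  North, Clothing: 31×97/216 = 13.921
  North, Grocery: 31×85/216 = 12.199
  East, Electronics: 44×34/216 = 6.926
  East, Clothing: 44×97/216 = 19.759
  East, Grocery: 44×85/216 = 17.315
  South, Electronics: 60×34/216 = 9.444
  South, Clothing: 60×97/216 = 26.944
  South, Grocery: 60×85/216 = 23.611
  West, Electronics: 81×34/216 = 12.750
  West, Clothing: 81×97/216 = 36.375
  West, Grocery: 81×85/216 = 31.875
Contributions (O − E)²/E:
  (6 − 4.880)²/4.880 = 0.2570
  (16 − 13.921)²/13.921 = 0.3105
  (9 − 12.199)²/12.199 = 0.8389
  (10 − 6.926)²/6.926 = 1.3643
  (21 − 19.759)²/19.759 = 0.0779
  (13 − 17.315)²/17.315 = 1.0753
  (12 − 9.444)²/9.444 = 0.6918
  (29 − 26.944)²/26.944 = 0.1569
  (19 − 23.611)²/23.611 = 0.9005
  (6 − 12.750)²/12.750 = 3.5735
  (31 − 36.375)²/36.375 = 0.7942
  (44 − 31.875)²/31.875 = 4.6123
χ² = 0.2570 + 0.3105 + 0.8389 + 1.3643 + 0.0779 + 1.0753 + 0.6918 + 0.1569 + 0.9005 + 3.5735 + 0.7942 + 4.6123 = 14.65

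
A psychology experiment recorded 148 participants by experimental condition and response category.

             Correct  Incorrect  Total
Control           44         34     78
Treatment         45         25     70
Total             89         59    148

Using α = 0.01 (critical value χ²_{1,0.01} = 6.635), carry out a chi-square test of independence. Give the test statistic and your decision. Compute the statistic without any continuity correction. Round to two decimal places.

0.95; fail to reject H₀

Grand total N = 148.
Expected counts (row total × column total / N):
  Control, Correct: 78×89/148 = 46.905
  Control, Incorrect: 78×59/148 = 31.095
  Treatment, Correct: 70×89/148 = 42.095
  Treatment, Incorrect: 70×59/148 = 27.905
Contributions (O − E)²/E:
  (44 − 46.905)²/46.905 = 0.1799
  (34 − 31.095)²/31.095 = 0.2714
  (45 − 42.095)²/42.095 = 0.2005
  (25 − 27.905)²/27.905 = 0.3024
χ² = 0.1799 + 0.2714 + 0.2005 + 0.3024 = 0.95
df = (2−1)(2−1) = 1. Since 0.95 < 6.635, fail to reject the null hypothesis of independence at α = 0.01.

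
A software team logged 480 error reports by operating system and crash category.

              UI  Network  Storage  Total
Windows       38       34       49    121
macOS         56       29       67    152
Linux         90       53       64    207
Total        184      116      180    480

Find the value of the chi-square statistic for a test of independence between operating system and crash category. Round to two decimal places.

Grand total N = 480.
Expected counts (row total × column total / N):
  Windows, UI: 121×184/480 = 46.383
  Windows, Network: 121×116/480 = 29.242
  Windows, Storage: 121×180/480 = 45.375
  macOS, UI: 152×184/480 = 58.267
  macOS, Network: 152×116/480 = 36.733
  macOS, Storage: 152×180/480 = 57.000
  Linux, UI: 207×184/480 = 79.350
  Linux, Network: 207×116/480 = 50.025
  Linux, Storage: 207×180/480 = 77.625
Contributions (O − E)²/E:
  (38 − 46.383)²/46.383 = 1.5151
  (34 − 29.242)²/29.242 = 0.7742
  (49 − 45.375)²/45.375 = 0.2896
  (56 − 58.267)²/58.267 = 0.0882
  (29 − 36.733)²/36.733 = 1.6279
  (67 − 57.000)²/57.000 = 1.7544
  (90 − 79.350)²/79.350 = 1.4294
  (53 − 50.025)²/50.025 = 0.1769
  (64 − 77.625)²/77.625 = 2.3915
χ² = 1.5151 + 0.7742 + 0.2896 + 0.0882 + 1.6279 + 1.7544 + 1.4294 + 0.1769 + 2.3915 = 10.05

10.05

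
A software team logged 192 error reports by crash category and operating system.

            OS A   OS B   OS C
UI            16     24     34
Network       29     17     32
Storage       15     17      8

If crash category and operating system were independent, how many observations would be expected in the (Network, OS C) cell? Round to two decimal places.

30.06

Row total (Network) = 78; column total (OS C) = 74; grand total N = 192.
Expected count = (row total × column total) / N = 78 × 74 / 192 = 30.06.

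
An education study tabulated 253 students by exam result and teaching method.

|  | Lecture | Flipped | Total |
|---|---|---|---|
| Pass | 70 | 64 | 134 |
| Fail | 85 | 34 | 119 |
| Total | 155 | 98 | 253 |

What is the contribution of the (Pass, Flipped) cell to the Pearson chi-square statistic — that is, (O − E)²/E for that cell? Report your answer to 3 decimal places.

Row total (Pass) = 134; column total (Flipped) = 98; N = 253.
Expected count E = 134 × 98 / 253 = 51.9051.
Contribution = (O − E)²/E = (64 − 51.9051)² / 51.9051 = 2.818.

2.818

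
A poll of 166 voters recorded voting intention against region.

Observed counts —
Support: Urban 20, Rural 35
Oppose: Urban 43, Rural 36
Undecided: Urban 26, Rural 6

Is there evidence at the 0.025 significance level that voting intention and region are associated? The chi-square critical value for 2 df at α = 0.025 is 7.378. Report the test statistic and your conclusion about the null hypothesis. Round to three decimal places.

Row totals: 55, 79, 32. Column totals: 89, 77. Grand total N = 166.
Expected counts (row total × column total / N):
  Support, Urban: 55×89/166 = 29.4880
  Support, Rural: 55×77/166 = 25.5120
  Oppose, Urban: 79×89/166 = 42.3554
  Oppose, Rural: 79×77/166 = 36.6446
  Undecided, Urban: 32×89/166 = 17.1566
  Undecided, Rural: 32×77/166 = 14.8434
Contributions (O − E)²/E:
  (20 − 29.4880)²/29.4880 = 3.0528
  (35 − 25.5120)²/25.5120 = 3.5286
  (43 − 42.3554)²/42.3554 = 0.0098
  (36 − 36.6446)²/36.6446 = 0.0113
  (26 − 17.1566)²/17.1566 = 4.5583
  (6 − 14.8434)²/14.8434 = 5.2687
χ² = 3.0528 + 3.5286 + 0.0098 + 0.0113 + 4.5583 + 5.2687 = 16.430
df = (3−1)(2−1) = 2. Since 16.430 > 7.378, reject the null hypothesis of independence at α = 0.025.

16.430; reject H₀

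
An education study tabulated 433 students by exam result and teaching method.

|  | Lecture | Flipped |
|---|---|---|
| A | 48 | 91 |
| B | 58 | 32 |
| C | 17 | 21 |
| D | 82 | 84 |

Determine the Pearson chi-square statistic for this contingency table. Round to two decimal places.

Row totals: 139, 90, 38, 166. Column totals: 205, 228. Grand total N = 433.
Expected counts (row total × column total / N):
  A, Lecture: 139×205/433 = 65.808
  A, Flipped: 139×228/433 = 73.192
  B, Lecture: 90×205/433 = 42.610
  B, Flipped: 90×228/433 = 47.390
  C, Lecture: 38×205/433 = 17.991
  C, Flipped: 38×228/433 = 20.009
  D, Lecture: 166×205/433 = 78.591
  D, Flipped: 166×228/433 = 87.409
Contributions (O − E)²/E:
  (48 − 65.808)²/65.808 = 4.8189
  (91 − 73.192)²/73.192 = 4.3328
  (58 − 42.610)²/42.610 = 5.5586
  (32 − 47.390)²/47.390 = 4.9979
  (17 − 17.991)²/17.991 = 0.0546
  (21 − 20.009)²/20.009 = 0.0491
  (82 − 78.591)²/78.591 = 0.1479
  (84 − 87.409)²/87.409 = 0.1330
χ² = 4.8189 + 4.3328 + 5.5586 + 4.9979 + 0.0546 + 0.0491 + 0.1479 + 0.1330 = 20.09

20.09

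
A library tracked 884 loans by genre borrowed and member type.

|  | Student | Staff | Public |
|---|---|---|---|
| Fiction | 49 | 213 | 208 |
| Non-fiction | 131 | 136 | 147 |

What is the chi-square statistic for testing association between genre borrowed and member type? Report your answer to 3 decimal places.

61.525

Row totals: 470, 414. Column totals: 180, 349, 355. Grand total N = 884.
Expected counts (row total × column total / N):
  Fiction, Student: 470×180/884 = 95.7014
  Fiction, Staff: 470×349/884 = 185.5543
  Fiction, Public: 470×355/884 = 188.7443
  Non-fiction, Student: 414×180/884 = 84.2986
  Non-fiction, Staff: 414×349/884 = 163.4457
  Non-fiction, Public: 414×355/884 = 166.2557
Contributions (O − E)²/E:
  (49 − 95.7014)²/95.7014 = 22.7899
  (213 − 185.5543)²/185.5543 = 4.0595
  (208 − 188.7443)²/188.7443 = 1.9645
  (131 − 84.2986)²/84.2986 = 25.8726
  (136 − 163.4457)²/163.4457 = 4.6087
  (147 − 166.2557)²/166.2557 = 2.2302
χ² = 22.7899 + 4.0595 + 1.9645 + 25.8726 + 4.6087 + 2.2302 = 61.525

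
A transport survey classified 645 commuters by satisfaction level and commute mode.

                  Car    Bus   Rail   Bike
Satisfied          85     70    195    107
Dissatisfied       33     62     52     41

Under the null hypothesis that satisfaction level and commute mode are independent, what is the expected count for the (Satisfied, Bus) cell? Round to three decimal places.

Row total (Satisfied) = 457; column total (Bus) = 132; grand total N = 645.
Expected count = (row total × column total) / N = 457 × 132 / 645 = 93.526.

93.526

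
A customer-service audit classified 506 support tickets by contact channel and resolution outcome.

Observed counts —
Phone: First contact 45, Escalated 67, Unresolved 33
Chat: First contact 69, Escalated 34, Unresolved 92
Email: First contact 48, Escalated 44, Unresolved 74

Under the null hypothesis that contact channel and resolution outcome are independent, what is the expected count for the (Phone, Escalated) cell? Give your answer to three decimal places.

41.551

Row total (Phone) = 145; column total (Escalated) = 145; grand total N = 506.
Expected count = (row total × column total) / N = 145 × 145 / 506 = 41.551.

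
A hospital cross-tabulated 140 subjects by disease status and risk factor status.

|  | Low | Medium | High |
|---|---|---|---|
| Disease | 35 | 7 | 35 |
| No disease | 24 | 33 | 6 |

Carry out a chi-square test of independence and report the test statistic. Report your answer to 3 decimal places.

Row totals: 77, 63. Column totals: 59, 40, 41. Grand total N = 140.
Expected counts (row total × column total / N):
  Disease, Low: 77×59/140 = 32.4500
  Disease, Medium: 77×40/140 = 22.0000
  Disease, High: 77×41/140 = 22.5500
  No disease, Low: 63×59/140 = 26.5500
  No disease, Medium: 63×40/140 = 18.0000
  No disease, High: 63×41/140 = 18.4500
Contributions (O − E)²/E:
  (35 − 32.4500)²/32.4500 = 0.2004
  (7 − 22.0000)²/22.0000 = 10.2273
  (35 − 22.5500)²/22.5500 = 6.8737
  (24 − 26.5500)²/26.5500 = 0.2449
  (33 − 18.0000)²/18.0000 = 12.5000
  (6 − 18.4500)²/18.4500 = 8.4012
χ² = 0.2004 + 10.2273 + 6.8737 + 0.2449 + 12.5000 + 8.4012 = 38.448

38.448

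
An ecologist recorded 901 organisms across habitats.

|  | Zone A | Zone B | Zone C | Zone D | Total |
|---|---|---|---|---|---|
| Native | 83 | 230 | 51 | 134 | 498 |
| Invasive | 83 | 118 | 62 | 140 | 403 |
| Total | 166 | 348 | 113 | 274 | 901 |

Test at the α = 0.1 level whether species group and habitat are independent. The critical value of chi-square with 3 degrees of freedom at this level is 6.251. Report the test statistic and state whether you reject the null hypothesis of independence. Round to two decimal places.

Grand total N = 901.
Expected counts (row total × column total / N):
  Native, Zone A: 498×166/901 = 91.751
  Native, Zone B: 498×348/901 = 192.346
  Native, Zone C: 498×113/901 = 62.457
  Native, Zone D: 498×274/901 = 151.445
  Invasive, Zone A: 403×166/901 = 74.249
  Invasive, Zone B: 403×348/901 = 155.654
  Invasive, Zone C: 403×113/901 = 50.543
  Invasive, Zone D: 403×274/901 = 122.555
Contributions (O − E)²/E:
  (83 − 91.751)²/91.751 = 0.8347
  (230 − 192.346)²/192.346 = 7.3712
  (51 − 62.457)²/62.457 = 2.1017
  (134 − 151.445)²/151.445 = 2.0095
  (83 − 74.249)²/74.249 = 1.0314
  (118 − 155.654)²/155.654 = 9.1088
  (62 − 50.543)²/50.543 = 2.5971
  (140 − 122.555)²/122.555 = 2.4832
χ² = 0.8347 + 7.3712 + 2.1017 + 2.0095 + 1.0314 + 9.1088 + 2.5971 + 2.4832 = 27.54
df = (2−1)(4−1) = 3. Since 27.54 > 6.251, reject the null hypothesis of independence at α = 0.1.

27.54; reject H₀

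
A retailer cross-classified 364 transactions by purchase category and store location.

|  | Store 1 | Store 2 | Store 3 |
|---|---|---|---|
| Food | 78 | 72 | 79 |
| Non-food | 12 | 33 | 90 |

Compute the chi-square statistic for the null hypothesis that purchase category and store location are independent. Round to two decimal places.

Row totals: 229, 135. Column totals: 90, 105, 169. Grand total N = 364.
Expected counts (row total × column total / N):
  Food, Store 1: 229×90/364 = 56.621
  Food, Store 2: 229×105/364 = 66.058
  Food, Store 3: 229×169/364 = 106.321
  Non-food, Store 1: 135×90/364 = 33.379
  Non-food, Store 2: 135×105/364 = 38.942
  Non-food, Store 3: 135×169/364 = 62.679
Contributions (O − E)²/E:
  (78 − 56.621)²/56.621 = 8.0723
  (72 − 66.058)²/66.058 = 0.5345
  (79 − 106.321)²/106.321 = 7.0206
  (12 − 33.379)²/33.379 = 13.6931
  (33 − 38.942)²/38.942 = 0.9067
  (90 − 62.679)²/62.679 = 11.9089
χ² = 8.0723 + 0.5345 + 7.0206 + 13.6931 + 0.9067 + 11.9089 = 42.14

42.14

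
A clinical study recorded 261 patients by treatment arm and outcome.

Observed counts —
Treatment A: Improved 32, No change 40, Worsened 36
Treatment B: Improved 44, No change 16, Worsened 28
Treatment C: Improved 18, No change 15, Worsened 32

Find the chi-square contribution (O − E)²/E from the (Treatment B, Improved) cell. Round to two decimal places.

Row total (Treatment B) = 88; column total (Improved) = 94; N = 261.
Expected count E = 88 × 94 / 261 = 31.693.
Contribution = (O − E)²/E = (44 − 31.693)² / 31.693 = 4.78.

4.78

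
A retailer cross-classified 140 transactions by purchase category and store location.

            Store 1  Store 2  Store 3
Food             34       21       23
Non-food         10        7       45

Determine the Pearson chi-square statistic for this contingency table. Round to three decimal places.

25.716

Row totals: 78, 62. Column totals: 44, 28, 68. Grand total N = 140.
Expected counts (row total × column total / N):
  Food, Store 1: 78×44/140 = 24.5143
  Food, Store 2: 78×28/140 = 15.6000
  Food, Store 3: 78×68/140 = 37.8857
  Non-food, Store 1: 62×44/140 = 19.4857
  Non-food, Store 2: 62×28/140 = 12.4000
  Non-food, Store 3: 62×68/140 = 30.1143
Contributions (O − E)²/E:
  (34 − 24.5143)²/24.5143 = 3.6704
  (21 − 15.6000)²/15.6000 = 1.8692
  (23 − 37.8857)²/37.8857 = 5.8488
  (10 − 19.4857)²/19.4857 = 4.6177
  (7 − 12.4000)²/12.4000 = 2.3516
  (45 − 30.1143)²/30.1143 = 7.3581
χ² = 3.6704 + 1.8692 + 5.8488 + 4.6177 + 2.3516 + 7.3581 = 25.716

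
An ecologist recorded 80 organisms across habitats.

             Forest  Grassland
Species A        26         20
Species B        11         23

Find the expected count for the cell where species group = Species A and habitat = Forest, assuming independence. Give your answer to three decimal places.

Row total (Species A) = 46; column total (Forest) = 37; grand total N = 80.
Expected count = (row total × column total) / N = 46 × 37 / 80 = 21.275.

21.275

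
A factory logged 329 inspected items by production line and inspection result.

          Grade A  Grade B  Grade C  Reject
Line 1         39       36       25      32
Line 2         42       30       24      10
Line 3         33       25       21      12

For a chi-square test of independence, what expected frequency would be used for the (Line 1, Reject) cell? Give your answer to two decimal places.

Row total (Line 1) = 132; column total (Reject) = 54; grand total N = 329.
Expected count = (row total × column total) / N = 132 × 54 / 329 = 21.67.

21.67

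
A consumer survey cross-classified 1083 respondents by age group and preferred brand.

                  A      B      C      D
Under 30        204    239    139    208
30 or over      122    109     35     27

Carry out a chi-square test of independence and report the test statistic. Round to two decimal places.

Row totals: 790, 293. Column totals: 326, 348, 174, 235. Grand total N = 1083.
Expected counts (row total × column total / N):
  Under 30, A: 790×326/1083 = 237.8024
  Under 30, B: 790×348/1083 = 253.8504
  Under 30, C: 790×174/1083 = 126.9252
  Under 30, D: 790×235/1083 = 171.4220
  30 or over, A: 293×326/1083 = 88.1976
  30 or over, B: 293×348/1083 = 94.1496
  30 or over, C: 293×174/1083 = 47.0748
  30 or over, D: 293×235/1083 = 63.5780
Contributions (O − E)²/E:
  (204 − 237.8024)²/237.8024 = 4.8048
  (239 − 253.8504)²/253.8504 = 0.8688
  (139 − 126.9252)²/126.9252 = 1.1487
  (208 − 171.4220)²/171.4220 = 7.8050
  (122 − 88.1976)²/88.1976 = 12.9550
  (109 − 94.1496)²/94.1496 = 2.3424
  (35 − 47.0748)²/47.0748 = 3.0972
  (27 − 63.5780)²/63.5780 = 21.0442
χ² = 4.8048 + 0.8688 + 1.1487 + 7.8050 + 12.9550 + 2.3424 + 3.0972 + 21.0442 = 54.07

54.07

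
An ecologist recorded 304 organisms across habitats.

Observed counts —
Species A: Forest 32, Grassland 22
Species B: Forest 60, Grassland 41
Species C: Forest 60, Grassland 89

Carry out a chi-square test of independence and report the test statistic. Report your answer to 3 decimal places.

Row totals: 54, 101, 149. Column totals: 152, 152. Grand total N = 304.
Expected counts (row total × column total / N):
  Species A, Forest: 54×152/304 = 27.0000
  Species A, Grassland: 54×152/304 = 27.0000
  Species B, Forest: 101×152/304 = 50.5000
  Species B, Grassland: 101×152/304 = 50.5000
  Species C, Forest: 149×152/304 = 74.5000
  Species C, Grassland: 149×152/304 = 74.5000
Contributions (O − E)²/E:
  (32 − 27.0000)²/27.0000 = 0.9259
  (22 − 27.0000)²/27.0000 = 0.9259
  (60 − 50.5000)²/50.5000 = 1.7871
  (41 − 50.5000)²/50.5000 = 1.7871
  (60 − 74.5000)²/74.5000 = 2.8221
  (89 − 74.5000)²/74.5000 = 2.8221
χ² = 0.9259 + 0.9259 + 1.7871 + 1.7871 + 2.8221 + 2.8221 = 11.070

11.070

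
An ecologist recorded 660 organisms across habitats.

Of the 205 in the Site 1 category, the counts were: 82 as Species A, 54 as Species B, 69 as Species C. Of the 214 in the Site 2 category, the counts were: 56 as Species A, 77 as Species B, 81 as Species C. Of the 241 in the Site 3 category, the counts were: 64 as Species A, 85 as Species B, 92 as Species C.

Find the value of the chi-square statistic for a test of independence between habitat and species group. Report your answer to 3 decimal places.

13.039

Row totals: 205, 214, 241. Column totals: 202, 216, 242. Grand total N = 660.
Expected counts (row total × column total / N):
  Site 1, Species A: 205×202/660 = 62.7424
  Site 1, Species B: 205×216/660 = 67.0909
  Site 1, Species C: 205×242/660 = 75.1667
  Site 2, Species A: 214×202/660 = 65.4970
  Site 2, Species B: 214×216/660 = 70.0364
  Site 2, Species C: 214×242/660 = 78.4667
  Site 3, Species A: 241×202/660 = 73.7606
  Site 3, Species B: 241×216/660 = 78.8727
  Site 3, Species C: 241×242/660 = 88.3667
Contributions (O − E)²/E:
  (82 − 62.7424)²/62.7424 = 5.9108
  (54 − 67.0909)²/67.0909 = 2.5543
  (69 − 75.1667)²/75.1667 = 0.5059
  (56 − 65.4970)²/65.4970 = 1.3771
  (77 − 70.0364)²/70.0364 = 0.6924
  (81 − 78.4667)²/78.4667 = 0.0818
  (64 − 73.7606)²/73.7606 = 1.2916
  (85 − 78.8727)²/78.8727 = 0.4760
  (92 − 88.3667)²/88.3667 = 0.1494
χ² = 5.9108 + 2.5543 + 0.5059 + 1.3771 + 0.6924 + 0.0818 + 1.2916 + 0.4760 + 0.1494 = 13.039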